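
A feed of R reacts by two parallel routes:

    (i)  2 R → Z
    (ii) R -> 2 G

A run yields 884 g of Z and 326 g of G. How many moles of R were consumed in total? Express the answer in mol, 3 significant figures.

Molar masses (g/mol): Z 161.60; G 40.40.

n(Z) = 884 / 161.60 = 5.470 mol
n(G) = 326 / 40.40 = 8.069 mol
n(R) via (i) = (2/1)×5.470 = 10.94 mol
n(R) via (ii) = (1/2)×8.069 = 4.035 mol
total n(R) = 10.94 + 4.035 = 14.98 mol

15.0 mol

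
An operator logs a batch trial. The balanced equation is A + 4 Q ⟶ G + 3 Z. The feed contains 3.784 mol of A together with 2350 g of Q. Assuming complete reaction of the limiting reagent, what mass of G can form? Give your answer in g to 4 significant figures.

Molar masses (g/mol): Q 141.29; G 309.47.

1171 g

n(A) = 3.784 mol
n(Q) = 2350 / 141.29 = 16.63 mol
n/ν for A = 3.784/1 = 3.784
n/ν for Q = 16.63/4 = 4.158
Smallest n/ν is A → limiting reagent.
n(G) = (1/1) × 3.784 = 3.784 mol
mass = 3.784 × 309.47 = 1171 g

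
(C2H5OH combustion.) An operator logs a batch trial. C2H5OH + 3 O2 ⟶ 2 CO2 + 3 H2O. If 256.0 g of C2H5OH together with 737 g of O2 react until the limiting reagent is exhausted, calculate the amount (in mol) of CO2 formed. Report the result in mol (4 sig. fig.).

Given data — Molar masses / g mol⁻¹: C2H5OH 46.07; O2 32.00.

11.11 mol

n(C2H5OH) = 256.0 / 46.07 = 5.557 mol
n(O2) = 737.0 / 32.00 = 23.03 mol
n/ν for C2H5OH = 5.557/1 = 5.557
n/ν for O2 = 23.03/3 = 7.677
Smallest n/ν is C2H5OH → limiting reagent.
n(CO2) = (2/1) × 5.557 = 11.11 mol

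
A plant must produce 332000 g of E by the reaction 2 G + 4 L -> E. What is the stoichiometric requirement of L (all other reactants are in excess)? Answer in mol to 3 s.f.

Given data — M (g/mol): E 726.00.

n(E) = 332000 / 726.00 = 457.3 mol
n(L) = (4/1) × 457.3 = 1829 mol

1830 mol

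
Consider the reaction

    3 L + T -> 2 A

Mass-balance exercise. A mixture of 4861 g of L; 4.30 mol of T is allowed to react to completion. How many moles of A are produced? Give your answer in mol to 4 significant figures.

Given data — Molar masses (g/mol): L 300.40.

8.600 mol

n(L) = 4861 / 300.40 = 16.18 mol
n(T) = 4.300 mol
n/ν → L: 5.393, T: 4.300; T is limiting.
n(A) = (2/1) × 4.300 = 8.600 mol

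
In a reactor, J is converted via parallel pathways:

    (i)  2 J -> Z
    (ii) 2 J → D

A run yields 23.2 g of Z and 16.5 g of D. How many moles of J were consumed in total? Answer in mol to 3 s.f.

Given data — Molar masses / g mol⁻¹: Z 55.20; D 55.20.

1.44 mol

n(Z) = 23.2 / 55.20 = 0.4203 mol
n(D) = 16.5 / 55.20 = 0.2989 mol
n(J) via (i) = (2/1)×0.4203 = 0.8406 mol
n(J) via (ii) = (2/1)×0.2989 = 0.5978 mol
total n(J) = 0.8406 + 0.5978 = 1.438 mol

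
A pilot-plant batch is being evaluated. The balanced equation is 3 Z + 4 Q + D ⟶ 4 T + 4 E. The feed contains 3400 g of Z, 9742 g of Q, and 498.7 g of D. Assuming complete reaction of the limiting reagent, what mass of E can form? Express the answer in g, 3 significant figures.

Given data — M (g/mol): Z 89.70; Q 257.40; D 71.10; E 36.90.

n(Z) = 3400 / 89.70 = 37.90 mol
n(Q) = 9742 / 257.40 = 37.85 mol
n(D) = 498.7 / 71.10 = 7.014 mol
n/ν for Z = 37.90/3 = 12.63
n/ν for Q = 37.85/4 = 9.463
n/ν for D = 7.014/1 = 7.014
Smallest n/ν is D → limiting reagent.
n(E) = (4/1) × 7.014 = 28.06 mol
mass = 28.06 × 36.90 = 1035 g

1040 g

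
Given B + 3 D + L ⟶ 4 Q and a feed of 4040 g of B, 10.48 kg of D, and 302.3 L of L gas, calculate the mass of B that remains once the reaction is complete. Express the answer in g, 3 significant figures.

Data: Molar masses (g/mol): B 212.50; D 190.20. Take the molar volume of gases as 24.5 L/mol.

n(B) = 4040 / 212.50 = 19.01 mol
n(D) = 10.48×1000 / 190.20 = 55.10 mol
n(L) = 302.3 / 24.5 = 12.34 mol
n/ν for B = 19.01/1 = 19.01
n/ν for D = 55.10/3 = 18.37
n/ν for L = 12.34/1 = 12.34
Smallest n/ν is L → limiting reagent.
B consumed = (1/1) × 12.34 = 12.34 mol
B remaining = 19.01 − 12.34 = 6.670 mol
mass = 6.670 × 212.50 = 1417 g

1420 g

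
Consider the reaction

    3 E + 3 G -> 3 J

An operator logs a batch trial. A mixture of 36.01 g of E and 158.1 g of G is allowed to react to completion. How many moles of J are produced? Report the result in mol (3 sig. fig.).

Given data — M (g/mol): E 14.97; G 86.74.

n(E) = 36.01 / 14.97 = 2.405 mol
n(G) = 158.1 / 86.74 = 1.823 mol
n/ν → E: 0.8017, G: 0.6077; G is limiting.
n(J) = (3/3) × 1.823 = 1.823 mol

1.82 mol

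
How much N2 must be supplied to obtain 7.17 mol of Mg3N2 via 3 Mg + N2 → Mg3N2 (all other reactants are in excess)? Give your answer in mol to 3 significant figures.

7.17 mol

n(Mg3N2) = 7.170 mol
n(N2) = (1/1) × 7.170 = 7.170 mol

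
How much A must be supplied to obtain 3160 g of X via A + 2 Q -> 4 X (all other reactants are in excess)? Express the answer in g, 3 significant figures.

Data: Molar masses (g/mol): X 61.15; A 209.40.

2710 g

n(X) = 3160 / 61.15 = 51.68 mol
n(A) = (1/4) × 51.68 = 12.92 mol
mass = 12.92 × 209.40 = 2705 g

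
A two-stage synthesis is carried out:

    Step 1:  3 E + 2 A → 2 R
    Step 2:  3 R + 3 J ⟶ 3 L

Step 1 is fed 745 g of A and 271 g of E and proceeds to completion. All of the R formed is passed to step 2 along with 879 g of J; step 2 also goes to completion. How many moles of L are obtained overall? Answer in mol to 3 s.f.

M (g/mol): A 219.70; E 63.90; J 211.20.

2.83 mol

Step 1:
n(A) = 745.0 / 219.70 = 3.391 mol
n(E) = 271.0 / 63.90 = 4.241 mol
n/ν for A = 3.391/2 = 1.696
n/ν for E = 4.241/3 = 1.414
Smallest n/ν is E → limiting reagent.
n(R) produced = (2/3) × 4.241 = 2.827 mol
Step 2:
n(R) available = 2.827 mol
n(J) = 879.0 / 211.20 = 4.162 mol
n/ν for R = 2.827/3 = 0.9423
n/ν for J = 4.162/3 = 1.387
Smallest n/ν is R → limiting reagent.
n(L) = (3/3) × 2.827 = 2.827 mol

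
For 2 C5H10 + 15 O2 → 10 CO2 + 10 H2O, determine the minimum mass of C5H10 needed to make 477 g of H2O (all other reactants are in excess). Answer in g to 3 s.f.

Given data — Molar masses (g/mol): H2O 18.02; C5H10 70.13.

n(H2O) = 477 / 18.02 = 26.47 mol
n(C5H10) = (2/10) × 26.47 = 5.294 mol
mass = 5.294 × 70.13 = 371.3 g

371 g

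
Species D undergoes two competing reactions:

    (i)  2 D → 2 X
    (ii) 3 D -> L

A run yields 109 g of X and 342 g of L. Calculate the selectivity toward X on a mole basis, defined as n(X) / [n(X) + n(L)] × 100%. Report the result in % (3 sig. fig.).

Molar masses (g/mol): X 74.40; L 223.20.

n(X) = 109 / 74.40 = 1.465 mol
n(L) = 342 / 223.20 = 1.532 mol
selectivity = 1.465/(1.465+1.532) × 100 = 48.88 %

48.9 %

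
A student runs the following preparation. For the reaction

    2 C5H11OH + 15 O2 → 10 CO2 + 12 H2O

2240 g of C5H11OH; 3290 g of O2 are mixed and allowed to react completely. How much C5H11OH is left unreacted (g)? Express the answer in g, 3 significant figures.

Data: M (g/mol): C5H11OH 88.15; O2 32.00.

n(C5H11OH) = 2240 / 88.15 = 25.41 mol
n(O2) = 3290 / 32.00 = 102.8 mol
n/ν for C5H11OH = 25.41/2 = 12.71
n/ν for O2 = 102.8/15 = 6.853
Smallest n/ν is O2 → limiting reagent.
C5H11OH consumed = (2/15) × 102.8 = 13.71 mol
C5H11OH remaining = 25.41 − 13.71 = 11.70 mol
mass = 11.70 × 88.15 = 1031 g

1030 g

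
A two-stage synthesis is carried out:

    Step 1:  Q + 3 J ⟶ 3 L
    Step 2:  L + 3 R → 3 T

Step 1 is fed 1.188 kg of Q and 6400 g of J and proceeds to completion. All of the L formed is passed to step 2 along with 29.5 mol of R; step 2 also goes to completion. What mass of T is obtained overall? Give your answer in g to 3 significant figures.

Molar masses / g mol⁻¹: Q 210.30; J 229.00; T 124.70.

3680 g

Step 1:
n(Q) = 1.188×1000 / 210.30 = 5.649 mol
n(J) = 6400 / 229.00 = 27.95 mol
n/ν for Q = 5.649/1 = 5.649
n/ν for J = 27.95/3 = 9.317
Smallest n/ν is Q → limiting reagent.
n(L) produced = (3/1) × 5.649 = 16.95 mol
Step 2:
n(L) available = 16.95 mol
n(R) = 29.50 mol
n/ν for L = 16.95/1 = 16.95
n/ν for R = 29.50/3 = 9.833
Smallest n/ν is R → limiting reagent.
n(T) = (3/3) × 29.50 = 29.50 mol
mass = 29.50 × 124.70 = 3679 g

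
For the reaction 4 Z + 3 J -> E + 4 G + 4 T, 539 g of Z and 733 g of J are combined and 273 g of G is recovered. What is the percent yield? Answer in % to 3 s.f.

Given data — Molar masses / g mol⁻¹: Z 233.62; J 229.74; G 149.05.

n(Z) = 539.0 / 233.62 = 2.307 mol
n(J) = 733.0 / 229.74 = 3.191 mol
n/ν → Z: 0.5768, J: 1.064; Z is limiting.
theoretical n(G) = (4/4) × 2.307 = 2.307 mol → 343.9 g
% yield = 273 / 343.9 × 100 = 79.38 %

79.4 %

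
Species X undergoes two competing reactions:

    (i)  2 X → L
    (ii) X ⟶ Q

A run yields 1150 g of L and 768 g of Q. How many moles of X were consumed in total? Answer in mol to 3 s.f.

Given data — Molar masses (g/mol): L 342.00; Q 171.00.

11.2 mol

n(L) = 1150 / 342.00 = 3.363 mol
n(Q) = 768 / 171.00 = 4.491 mol
n(X) via (i) = (2/1)×3.363 = 6.726 mol
n(X) via (ii) = (1/1)×4.491 = 4.491 mol
total n(X) = 6.726 + 4.491 = 11.22 mol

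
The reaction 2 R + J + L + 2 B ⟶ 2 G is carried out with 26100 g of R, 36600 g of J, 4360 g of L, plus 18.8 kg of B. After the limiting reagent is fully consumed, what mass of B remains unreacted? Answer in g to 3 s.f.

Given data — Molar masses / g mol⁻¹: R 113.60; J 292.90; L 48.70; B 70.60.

n(R) = 26100 / 113.60 = 229.8 mol
n(J) = 36600 / 292.90 = 125.0 mol
n(L) = 4360 / 48.70 = 89.53 mol
n(B) = 18.80×1000 / 70.60 = 266.3 mol
n/ν for R = 229.8/2 = 114.9
n/ν for J = 125.0/1 = 125.0
n/ν for L = 89.53/1 = 89.53
n/ν for B = 266.3/2 = 133.2
Smallest n/ν is L → limiting reagent.
B consumed = (2/1) × 89.53 = 179.1 mol
B remaining = 266.3 − 179.1 = 87.20 mol
mass = 87.20 × 70.60 = 6156 g

6160 g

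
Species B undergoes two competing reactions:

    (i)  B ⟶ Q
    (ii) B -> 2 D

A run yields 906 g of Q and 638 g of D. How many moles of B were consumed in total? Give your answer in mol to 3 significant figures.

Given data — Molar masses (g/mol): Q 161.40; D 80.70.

n(Q) = 906 / 161.40 = 5.613 mol
n(D) = 638 / 80.70 = 7.906 mol
n(B) via (i) = (1/1)×5.613 = 5.613 mol
n(B) via (ii) = (1/2)×7.906 = 3.953 mol
total n(B) = 5.613 + 3.953 = 9.566 mol

9.57 mol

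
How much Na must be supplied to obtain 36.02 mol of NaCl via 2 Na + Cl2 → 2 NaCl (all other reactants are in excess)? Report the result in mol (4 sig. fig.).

36.02 mol

n(NaCl) = 36.02 mol
n(Na) = (2/2) × 36.02 = 36.02 mol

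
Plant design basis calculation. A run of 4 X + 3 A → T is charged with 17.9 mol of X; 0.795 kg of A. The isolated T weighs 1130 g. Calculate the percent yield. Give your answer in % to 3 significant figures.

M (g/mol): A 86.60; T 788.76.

n(X) = 17.90 mol
n(A) = 0.7950×1000 / 86.60 = 9.180 mol
n/ν → X: 4.475, A: 3.060; A is limiting.
theoretical n(T) = (1/3) × 9.180 = 3.060 mol → 2414 g
% yield = 1130 / 2414 × 100 = 46.81 %

46.8 %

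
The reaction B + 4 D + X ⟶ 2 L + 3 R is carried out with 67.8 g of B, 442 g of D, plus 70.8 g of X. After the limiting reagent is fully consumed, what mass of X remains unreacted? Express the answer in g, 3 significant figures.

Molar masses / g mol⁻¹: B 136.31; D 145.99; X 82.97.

29.5 g

n(B) = 67.80 / 136.31 = 0.4974 mol
n(D) = 442.0 / 145.99 = 3.028 mol
n(X) = 70.80 / 82.97 = 0.8533 mol
n/ν for B = 0.4974/1 = 0.4974
n/ν for D = 3.028/4 = 0.7570
n/ν for X = 0.8533/1 = 0.8533
Smallest n/ν is B → limiting reagent.
X consumed = (1/1) × 0.4974 = 0.4974 mol
X remaining = 0.8533 − 0.4974 = 0.3559 mol
mass = 0.3559 × 82.97 = 29.53 g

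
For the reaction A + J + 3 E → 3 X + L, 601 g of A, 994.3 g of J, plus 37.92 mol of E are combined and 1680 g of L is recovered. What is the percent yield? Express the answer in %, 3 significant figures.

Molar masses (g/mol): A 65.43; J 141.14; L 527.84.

45.2 %

n(A) = 601.0 / 65.43 = 9.185 mol
n(J) = 994.3 / 141.14 = 7.045 mol
n(E) = 37.92 mol
n/ν for A = 9.185/1 = 9.185
n/ν for J = 7.045/1 = 7.045
n/ν for E = 37.92/3 = 12.64
Smallest n/ν is J → limiting reagent.
theoretical n(L) = (1/1) × 7.045 = 7.045 mol → 3719 g
% yield = 1680 / 3719 × 100 = 45.17 %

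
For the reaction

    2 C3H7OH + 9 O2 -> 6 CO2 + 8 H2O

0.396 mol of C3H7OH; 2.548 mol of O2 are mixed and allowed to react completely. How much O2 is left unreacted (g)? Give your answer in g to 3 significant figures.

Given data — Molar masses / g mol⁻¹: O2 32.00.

n(C3H7OH) = 0.3960 mol
n(O2) = 2.548 mol
n/ν for C3H7OH = 0.3960/2 = 0.1980
n/ν for O2 = 2.548/9 = 0.2831
Smallest n/ν is C3H7OH → limiting reagent.
O2 consumed = (9/2) × 0.3960 = 1.782 mol
O2 remaining = 2.548 − 1.782 = 0.7660 mol
mass = 0.7660 × 32.00 = 24.51 g

24.5 g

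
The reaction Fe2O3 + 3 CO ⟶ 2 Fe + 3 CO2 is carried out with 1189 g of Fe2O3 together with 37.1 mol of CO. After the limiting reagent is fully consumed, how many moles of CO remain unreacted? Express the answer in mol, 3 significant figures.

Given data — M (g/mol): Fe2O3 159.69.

14.8 mol

n(Fe2O3) = 1189 / 159.69 = 7.446 mol
n(CO) = 37.10 mol
n/ν → Fe2O3: 7.446, CO: 12.37; Fe2O3 is limiting.
CO consumed = (3/1) × 7.446 = 22.34 mol
CO remaining = 37.10 − 22.34 = 14.76 mol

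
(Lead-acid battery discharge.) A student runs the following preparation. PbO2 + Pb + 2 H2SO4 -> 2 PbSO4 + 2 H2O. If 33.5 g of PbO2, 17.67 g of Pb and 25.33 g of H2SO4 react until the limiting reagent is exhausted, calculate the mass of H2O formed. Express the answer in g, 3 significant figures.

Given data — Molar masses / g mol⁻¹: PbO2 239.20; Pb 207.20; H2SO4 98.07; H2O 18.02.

n(PbO2) = 33.50 / 239.20 = 0.1401 mol
n(Pb) = 17.67 / 207.20 = 0.08528 mol
n(H2SO4) = 25.33 / 98.07 = 0.2583 mol
n/ν for PbO2 = 0.1401/1 = 0.1401
n/ν for Pb = 0.08528/1 = 0.08528
n/ν for H2SO4 = 0.2583/2 = 0.1292
Smallest n/ν is Pb → limiting reagent.
n(H2O) = (2/1) × 0.08528 = 0.1706 mol
mass = 0.1706 × 18.02 = 3.074 g

3.07 g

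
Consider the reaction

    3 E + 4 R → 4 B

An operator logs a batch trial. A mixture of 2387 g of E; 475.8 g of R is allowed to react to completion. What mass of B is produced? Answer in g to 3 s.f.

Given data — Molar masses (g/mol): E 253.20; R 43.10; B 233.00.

2570 g

n(E) = 2387 / 253.20 = 9.427 mol
n(R) = 475.8 / 43.10 = 11.04 mol
n/ν for E = 9.427/3 = 3.142
n/ν for R = 11.04/4 = 2.760
Smallest n/ν is R → limiting reagent.
n(B) = (4/4) × 11.04 = 11.04 mol
mass = 11.04 × 233.00 = 2572 g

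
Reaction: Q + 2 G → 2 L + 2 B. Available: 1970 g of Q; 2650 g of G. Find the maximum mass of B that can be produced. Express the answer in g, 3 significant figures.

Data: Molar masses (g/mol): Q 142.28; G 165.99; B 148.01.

2360 g

n(Q) = 1970 / 142.28 = 13.85 mol
n(G) = 2650 / 165.99 = 15.96 mol
n/ν for Q = 13.85/1 = 13.85
n/ν for G = 15.96/2 = 7.980
Smallest n/ν is G → limiting reagent.
n(B) = (2/2) × 15.96 = 15.96 mol
mass = 15.96 × 148.01 = 2362 g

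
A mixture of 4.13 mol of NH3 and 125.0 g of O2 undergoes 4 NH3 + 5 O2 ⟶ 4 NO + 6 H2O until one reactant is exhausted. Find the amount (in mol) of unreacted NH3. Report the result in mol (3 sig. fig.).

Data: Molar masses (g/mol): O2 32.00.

1.01 mol

n(NH3) = 4.130 mol
n(O2) = 125.0 / 32.00 = 3.906 mol
n/ν for NH3 = 4.130/4 = 1.033
n/ν for O2 = 3.906/5 = 0.7812
Smallest n/ν is O2 → limiting reagent.
NH3 consumed = (4/5) × 3.906 = 3.125 mol
NH3 remaining = 4.130 − 3.125 = 1.005 mol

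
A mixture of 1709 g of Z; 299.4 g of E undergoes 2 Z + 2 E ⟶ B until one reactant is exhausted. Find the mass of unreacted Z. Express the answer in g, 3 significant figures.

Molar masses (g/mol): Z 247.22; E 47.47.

n(Z) = 1709 / 247.22 = 6.913 mol
n(E) = 299.4 / 47.47 = 6.307 mol
n/ν for Z = 6.913/2 = 3.457
n/ν for E = 6.307/2 = 3.154
Smallest n/ν is E → limiting reagent.
Z consumed = (2/2) × 6.307 = 6.307 mol
Z remaining = 6.913 − 6.307 = 0.6060 mol
mass = 0.6060 × 247.22 = 149.8 g

150 g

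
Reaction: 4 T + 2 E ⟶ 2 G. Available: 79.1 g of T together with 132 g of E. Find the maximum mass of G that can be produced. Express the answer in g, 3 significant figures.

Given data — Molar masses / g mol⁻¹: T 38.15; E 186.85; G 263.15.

n(T) = 79.10 / 38.15 = 2.073 mol
n(E) = 132.0 / 186.85 = 0.7064 mol
n/ν → T: 0.5183, E: 0.3532; E is limiting.
n(G) = (2/2) × 0.7064 = 0.7064 mol
mass = 0.7064 × 263.15 = 185.9 g

186 g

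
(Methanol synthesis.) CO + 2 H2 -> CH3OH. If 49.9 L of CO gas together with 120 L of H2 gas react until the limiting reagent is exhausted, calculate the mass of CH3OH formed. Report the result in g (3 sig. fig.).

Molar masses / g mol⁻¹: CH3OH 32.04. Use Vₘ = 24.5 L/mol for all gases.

n(CO) = 49.90 / 24.5 = 2.037 mol
n(H2) = 120.0 / 24.5 = 4.898 mol
n/ν for CO = 2.037/1 = 2.037
n/ν for H2 = 4.898/2 = 2.449
Smallest n/ν is CO → limiting reagent.
n(CH3OH) = (1/1) × 2.037 = 2.037 mol
mass = 2.037 × 32.04 = 65.27 g

65.3 g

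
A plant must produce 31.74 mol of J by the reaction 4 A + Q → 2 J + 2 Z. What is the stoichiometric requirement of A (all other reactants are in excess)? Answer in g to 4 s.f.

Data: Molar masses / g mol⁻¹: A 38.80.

2463 g

n(J) = 31.74 mol
n(A) = (4/2) × 31.74 = 63.48 mol
mass = 63.48 × 38.80 = 2463 g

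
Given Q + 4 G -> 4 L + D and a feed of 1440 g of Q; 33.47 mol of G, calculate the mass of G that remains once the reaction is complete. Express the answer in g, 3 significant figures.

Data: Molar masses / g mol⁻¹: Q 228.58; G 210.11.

n(Q) = 1440 / 228.58 = 6.300 mol
n(G) = 33.47 mol
n/ν → Q: 6.300, G: 8.368; Q is limiting.
G consumed = (4/1) × 6.300 = 25.20 mol
G remaining = 33.47 − 25.20 = 8.270 mol
mass = 8.270 × 210.11 = 1738 g

1740 g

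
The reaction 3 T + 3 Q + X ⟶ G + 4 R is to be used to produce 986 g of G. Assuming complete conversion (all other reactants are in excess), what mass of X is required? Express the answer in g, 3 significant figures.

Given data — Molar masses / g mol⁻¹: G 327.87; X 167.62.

504 g

n(G) = 986 / 327.87 = 3.007 mol
n(X) = (1/1) × 3.007 = 3.007 mol
mass = 3.007 × 167.62 = 504.0 g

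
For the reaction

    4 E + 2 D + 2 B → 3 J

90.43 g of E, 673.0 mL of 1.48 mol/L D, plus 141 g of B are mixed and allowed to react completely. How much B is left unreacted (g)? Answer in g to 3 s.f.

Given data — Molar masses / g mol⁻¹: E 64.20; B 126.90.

51.6 g

n(E) = 90.43 / 64.20 = 1.409 mol
n(D) = 1.48 × 673.0/1000 = 0.9960 mol
n(B) = 141.0 / 126.90 = 1.111 mol
n/ν for E = 1.409/4 = 0.3523
n/ν for D = 0.9960/2 = 0.4980
n/ν for B = 1.111/2 = 0.5555
Smallest n/ν is E → limiting reagent.
B consumed = (2/4) × 1.409 = 0.7045 mol
B remaining = 1.111 − 0.7045 = 0.4065 mol
mass = 0.4065 × 126.90 = 51.58 g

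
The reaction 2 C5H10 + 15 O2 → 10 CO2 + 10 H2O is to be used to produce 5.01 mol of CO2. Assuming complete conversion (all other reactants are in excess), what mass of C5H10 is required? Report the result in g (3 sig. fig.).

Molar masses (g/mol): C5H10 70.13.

70.3 g

n(CO2) = 5.010 mol
n(C5H10) = (2/10) × 5.010 = 1.002 mol
mass = 1.002 × 70.13 = 70.27 g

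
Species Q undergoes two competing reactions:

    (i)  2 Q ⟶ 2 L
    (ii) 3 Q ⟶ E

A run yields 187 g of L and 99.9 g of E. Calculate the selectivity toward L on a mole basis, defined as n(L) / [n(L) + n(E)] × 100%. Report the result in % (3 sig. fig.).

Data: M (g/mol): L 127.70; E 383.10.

n(L) = 187 / 127.70 = 1.464 mol
n(E) = 99.9 / 383.10 = 0.2608 mol
selectivity = 1.464/(1.464+0.2608) × 100 = 84.88 %

84.9 %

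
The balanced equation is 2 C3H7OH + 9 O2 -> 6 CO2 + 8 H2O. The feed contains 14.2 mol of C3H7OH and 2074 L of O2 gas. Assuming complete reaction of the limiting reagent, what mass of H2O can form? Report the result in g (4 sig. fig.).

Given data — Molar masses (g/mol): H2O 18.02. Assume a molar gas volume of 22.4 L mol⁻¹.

1024 g

n(C3H7OH) = 14.20 mol
n(O2) = 2074 / 22.4 = 92.59 mol
n/ν for C3H7OH = 14.20/2 = 7.100
n/ν for O2 = 92.59/9 = 10.29
Smallest n/ν is C3H7OH → limiting reagent.
n(H2O) = (8/2) × 14.20 = 56.80 mol
mass = 56.80 × 18.02 = 1024 g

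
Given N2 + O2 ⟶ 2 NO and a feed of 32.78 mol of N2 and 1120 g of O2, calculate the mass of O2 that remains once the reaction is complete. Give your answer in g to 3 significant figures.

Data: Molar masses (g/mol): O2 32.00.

71.0 g

n(N2) = 32.78 mol
n(O2) = 1120 / 32.00 = 35.00 mol
n/ν for N2 = 32.78/1 = 32.78
n/ν for O2 = 35.00/1 = 35.00
Smallest n/ν is N2 → limiting reagent.
O2 consumed = (1/1) × 32.78 = 32.78 mol
O2 remaining = 35.00 − 32.78 = 2.220 mol
mass = 2.220 × 32.00 = 71.04 g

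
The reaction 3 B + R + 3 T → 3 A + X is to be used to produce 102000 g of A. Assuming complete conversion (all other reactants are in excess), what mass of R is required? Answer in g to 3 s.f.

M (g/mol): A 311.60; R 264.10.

n(A) = 102000 / 311.60 = 327.3 mol
n(R) = (1/3) × 327.3 = 109.1 mol
mass = 109.1 × 264.10 = 28810 g

28800 g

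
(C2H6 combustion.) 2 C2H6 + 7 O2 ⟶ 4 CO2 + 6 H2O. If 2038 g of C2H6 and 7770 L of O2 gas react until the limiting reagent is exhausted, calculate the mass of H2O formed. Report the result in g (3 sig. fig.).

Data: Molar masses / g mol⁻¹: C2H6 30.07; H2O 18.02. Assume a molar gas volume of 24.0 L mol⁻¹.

n(C2H6) = 2038 / 30.07 = 67.78 mol
n(O2) = 7770 / 24.0 = 323.8 mol
n/ν for C2H6 = 67.78/2 = 33.89
n/ν for O2 = 323.8/7 = 46.26
Smallest n/ν is C2H6 → limiting reagent.
n(H2O) = (6/2) × 67.78 = 203.3 mol
mass = 203.3 × 18.02 = 3663 g

3660 g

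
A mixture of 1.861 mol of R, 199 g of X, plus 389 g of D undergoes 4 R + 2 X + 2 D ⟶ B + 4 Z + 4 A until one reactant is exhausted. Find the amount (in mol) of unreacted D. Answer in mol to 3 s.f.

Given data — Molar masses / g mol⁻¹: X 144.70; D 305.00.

n(R) = 1.861 mol
n(X) = 199.0 / 144.70 = 1.375 mol
n(D) = 389.0 / 305.00 = 1.275 mol
n/ν for R = 1.861/4 = 0.4653
n/ν for X = 1.375/2 = 0.6875
n/ν for D = 1.275/2 = 0.6375
Smallest n/ν is R → limiting reagent.
D consumed = (2/4) × 1.861 = 0.9305 mol
D remaining = 1.275 − 0.9305 = 0.3445 mol

0.345 mol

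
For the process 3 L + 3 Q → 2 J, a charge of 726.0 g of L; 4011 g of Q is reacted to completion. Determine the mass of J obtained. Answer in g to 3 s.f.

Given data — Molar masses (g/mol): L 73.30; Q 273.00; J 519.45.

3430 g

n(L) = 726.0 / 73.30 = 9.905 mol
n(Q) = 4011 / 273.00 = 14.69 mol
n/ν for L = 9.905/3 = 3.302
n/ν for Q = 14.69/3 = 4.897
Smallest n/ν is L → limiting reagent.
n(J) = (2/3) × 9.905 = 6.603 mol
mass = 6.603 × 519.45 = 3430 g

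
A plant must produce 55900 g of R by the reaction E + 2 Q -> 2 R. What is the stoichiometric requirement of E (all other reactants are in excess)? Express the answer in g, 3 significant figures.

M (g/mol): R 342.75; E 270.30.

n(R) = 55900 / 342.75 = 163.1 mol
n(E) = (1/2) × 163.1 = 81.55 mol
mass = 81.55 × 270.30 = 22040 g

22000 g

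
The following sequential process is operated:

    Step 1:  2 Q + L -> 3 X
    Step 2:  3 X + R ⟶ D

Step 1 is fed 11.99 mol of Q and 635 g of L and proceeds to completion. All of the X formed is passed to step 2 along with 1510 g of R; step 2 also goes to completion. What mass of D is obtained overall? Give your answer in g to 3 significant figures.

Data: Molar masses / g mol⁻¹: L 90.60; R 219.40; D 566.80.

3400 g

Step 1:
n(Q) = 11.99 mol
n(L) = 635.0 / 90.60 = 7.009 mol
n/ν for Q = 11.99/2 = 5.995
n/ν for L = 7.009/1 = 7.009
Smallest n/ν is Q → limiting reagent.
n(X) produced = (3/2) × 11.99 = 17.99 mol
Step 2:
n(X) available = 17.99 mol
n(R) = 1510 / 219.40 = 6.882 mol
n/ν for X = 17.99/3 = 5.997
n/ν for R = 6.882/1 = 6.882
Smallest n/ν is X → limiting reagent.
n(D) = (1/3) × 17.99 = 5.997 mol
mass = 5.997 × 566.80 = 3399 g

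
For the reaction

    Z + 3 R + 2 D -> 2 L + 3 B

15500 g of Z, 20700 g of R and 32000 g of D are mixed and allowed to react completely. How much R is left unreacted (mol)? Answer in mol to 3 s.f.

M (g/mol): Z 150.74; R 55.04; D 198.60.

n(Z) = 15500 / 150.74 = 102.8 mol
n(R) = 20700 / 55.04 = 376.1 mol
n(D) = 32000 / 198.60 = 161.1 mol
n/ν for Z = 102.8/1 = 102.8
n/ν for R = 376.1/3 = 125.4
n/ν for D = 161.1/2 = 80.55
Smallest n/ν is D → limiting reagent.
R consumed = (3/2) × 161.1 = 241.7 mol
R remaining = 376.1 − 241.7 = 134.4 mol

134 mol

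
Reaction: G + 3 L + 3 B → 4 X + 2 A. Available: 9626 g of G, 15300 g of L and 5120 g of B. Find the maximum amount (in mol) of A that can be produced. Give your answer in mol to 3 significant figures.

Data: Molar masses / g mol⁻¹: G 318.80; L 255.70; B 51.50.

n(G) = 9626 / 318.80 = 30.19 mol
n(L) = 15300 / 255.70 = 59.84 mol
n(B) = 5120 / 51.50 = 99.42 mol
n/ν for G = 30.19/1 = 30.19
n/ν for L = 59.84/3 = 19.95
n/ν for B = 99.42/3 = 33.14
Smallest n/ν is L → limiting reagent.
n(A) = (2/3) × 59.84 = 39.89 mol

39.9 mol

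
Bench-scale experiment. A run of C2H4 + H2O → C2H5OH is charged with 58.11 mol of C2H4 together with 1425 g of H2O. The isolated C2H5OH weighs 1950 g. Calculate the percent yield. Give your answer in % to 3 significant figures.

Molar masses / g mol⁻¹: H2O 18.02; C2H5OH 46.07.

n(C2H4) = 58.11 mol
n(H2O) = 1425 / 18.02 = 79.08 mol
n/ν → C2H4: 58.11, H2O: 79.08; C2H4 is limiting.
theoretical n(C2H5OH) = (1/1) × 58.11 = 58.11 mol → 2677 g
% yield = 1950 / 2677 × 100 = 72.84 %

72.8 %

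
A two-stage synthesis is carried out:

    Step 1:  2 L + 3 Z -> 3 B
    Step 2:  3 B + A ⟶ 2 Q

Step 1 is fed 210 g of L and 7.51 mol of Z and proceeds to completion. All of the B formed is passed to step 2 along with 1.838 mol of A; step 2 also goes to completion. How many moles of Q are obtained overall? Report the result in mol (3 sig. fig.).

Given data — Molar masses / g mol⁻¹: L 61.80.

Step 1:
n(L) = 210.0 / 61.80 = 3.398 mol
n(Z) = 7.510 mol
n/ν for L = 3.398/2 = 1.699
n/ν for Z = 7.510/3 = 2.503
Smallest n/ν is L → limiting reagent.
n(B) produced = (3/2) × 3.398 = 5.097 mol
Step 2:
n(B) available = 5.097 mol
n(A) = 1.838 mol
n/ν for B = 5.097/3 = 1.699
n/ν for A = 1.838/1 = 1.838
Smallest n/ν is B → limiting reagent.
n(Q) = (2/3) × 5.097 = 3.398 mol

3.40 mol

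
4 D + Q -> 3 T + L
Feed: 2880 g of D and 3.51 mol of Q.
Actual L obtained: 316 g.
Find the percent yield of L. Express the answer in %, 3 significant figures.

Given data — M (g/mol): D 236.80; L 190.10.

n(D) = 2880 / 236.80 = 12.16 mol
n(Q) = 3.510 mol
n/ν → D: 3.040, Q: 3.510; D is limiting.
theoretical n(L) = (1/4) × 12.16 = 3.040 mol → 577.9 g
% yield = 316 / 577.9 × 100 = 54.68 %

54.7 %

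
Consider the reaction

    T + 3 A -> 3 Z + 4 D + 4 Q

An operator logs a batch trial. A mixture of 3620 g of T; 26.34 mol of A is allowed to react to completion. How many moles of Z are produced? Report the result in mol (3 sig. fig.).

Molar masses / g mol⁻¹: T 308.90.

26.3 mol

n(T) = 3620 / 308.90 = 11.72 mol
n(A) = 26.34 mol
n/ν → T: 11.72, A: 8.780; A is limiting.
n(Z) = (3/3) × 26.34 = 26.34 mol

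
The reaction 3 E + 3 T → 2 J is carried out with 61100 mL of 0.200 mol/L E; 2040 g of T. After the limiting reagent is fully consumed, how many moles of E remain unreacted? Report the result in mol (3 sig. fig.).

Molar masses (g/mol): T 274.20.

n(E) = 0.200 × 61100/1000 = 12.22 mol
n(T) = 2040 / 274.20 = 7.440 mol
n/ν for E = 12.22/3 = 4.073
n/ν for T = 7.440/3 = 2.480
Smallest n/ν is T → limiting reagent.
E consumed = (3/3) × 7.440 = 7.440 mol
E remaining = 12.22 − 7.440 = 4.780 mol

4.78 mol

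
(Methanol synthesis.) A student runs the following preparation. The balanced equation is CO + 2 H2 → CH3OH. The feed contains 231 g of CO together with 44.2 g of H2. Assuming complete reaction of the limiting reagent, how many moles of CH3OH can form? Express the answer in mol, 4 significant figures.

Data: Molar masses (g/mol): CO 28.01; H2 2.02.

n(CO) = 231.0 / 28.01 = 8.247 mol
n(H2) = 44.20 / 2.02 = 21.88 mol
n/ν → CO: 8.247, H2: 10.94; CO is limiting.
n(CH3OH) = (1/1) × 8.247 = 8.247 mol

8.247 mol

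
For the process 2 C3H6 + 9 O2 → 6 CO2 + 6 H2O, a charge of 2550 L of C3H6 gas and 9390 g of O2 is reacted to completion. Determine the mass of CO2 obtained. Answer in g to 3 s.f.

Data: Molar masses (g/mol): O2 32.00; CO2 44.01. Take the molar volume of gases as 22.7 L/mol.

n(C3H6) = 2550 / 22.7 = 112.3 mol
n(O2) = 9390 / 32.00 = 293.4 mol
n/ν for C3H6 = 112.3/2 = 56.15
n/ν for O2 = 293.4/9 = 32.60
Smallest n/ν is O2 → limiting reagent.
n(CO2) = (6/9) × 293.4 = 195.6 mol
mass = 195.6 × 44.01 = 8608 g

8610 g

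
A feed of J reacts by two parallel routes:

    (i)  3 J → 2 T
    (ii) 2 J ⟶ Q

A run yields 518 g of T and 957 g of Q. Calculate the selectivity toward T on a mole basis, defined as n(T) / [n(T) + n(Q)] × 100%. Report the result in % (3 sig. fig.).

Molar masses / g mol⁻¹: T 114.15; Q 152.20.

n(T) = 518 / 114.15 = 4.538 mol
n(Q) = 957 / 152.20 = 6.288 mol
selectivity = 4.538/(4.538+6.288) × 100 = 41.92 %

41.9 %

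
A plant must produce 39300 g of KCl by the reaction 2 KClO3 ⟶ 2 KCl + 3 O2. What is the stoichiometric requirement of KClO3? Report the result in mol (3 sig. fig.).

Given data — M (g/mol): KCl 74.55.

n(KCl) = 39300 / 74.55 = 527.2 mol
n(KClO3) = (2/2) × 527.2 = 527.2 mol

527 mol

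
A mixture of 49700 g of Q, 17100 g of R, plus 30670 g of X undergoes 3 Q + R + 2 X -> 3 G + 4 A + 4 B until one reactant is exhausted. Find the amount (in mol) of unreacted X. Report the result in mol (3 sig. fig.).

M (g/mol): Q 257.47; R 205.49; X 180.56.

n(Q) = 49700 / 257.47 = 193.0 mol
n(R) = 17100 / 205.49 = 83.22 mol
n(X) = 30670 / 180.56 = 169.9 mol
n/ν for Q = 193.0/3 = 64.33
n/ν for R = 83.22/1 = 83.22
n/ν for X = 169.9/2 = 84.95
Smallest n/ν is Q → limiting reagent.
X consumed = (2/3) × 193.0 = 128.7 mol
X remaining = 169.9 − 128.7 = 41.20 mol

41.2 mol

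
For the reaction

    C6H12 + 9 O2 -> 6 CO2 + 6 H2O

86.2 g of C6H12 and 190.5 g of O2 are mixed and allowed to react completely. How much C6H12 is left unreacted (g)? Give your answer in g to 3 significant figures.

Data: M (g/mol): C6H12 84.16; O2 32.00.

n(C6H12) = 86.20 / 84.16 = 1.024 mol
n(O2) = 190.5 / 32.00 = 5.953 mol
n/ν for C6H12 = 1.024/1 = 1.024
n/ν for O2 = 5.953/9 = 0.6614
Smallest n/ν is O2 → limiting reagent.
C6H12 consumed = (1/9) × 5.953 = 0.6614 mol
C6H12 remaining = 1.024 − 0.6614 = 0.3626 mol
mass = 0.3626 × 84.16 = 30.52 g

30.5 g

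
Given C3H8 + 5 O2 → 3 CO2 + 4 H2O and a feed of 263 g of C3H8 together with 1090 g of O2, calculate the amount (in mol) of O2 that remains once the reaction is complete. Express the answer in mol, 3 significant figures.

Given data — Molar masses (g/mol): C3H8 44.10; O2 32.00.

n(C3H8) = 263.0 / 44.10 = 5.964 mol
n(O2) = 1090 / 32.00 = 34.06 mol
n/ν → C3H8: 5.964, O2: 6.812; C3H8 is limiting.
O2 consumed = (5/1) × 5.964 = 29.82 mol
O2 remaining = 34.06 − 29.82 = 4.240 mol

4.24 mol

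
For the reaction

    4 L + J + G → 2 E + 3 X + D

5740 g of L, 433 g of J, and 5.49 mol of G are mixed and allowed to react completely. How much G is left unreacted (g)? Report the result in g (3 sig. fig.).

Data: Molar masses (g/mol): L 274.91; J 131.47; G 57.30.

126 g

n(L) = 5740 / 274.91 = 20.88 mol
n(J) = 433.0 / 131.47 = 3.294 mol
n(G) = 5.490 mol
n/ν → L: 5.220, J: 3.294, G: 5.490; J is limiting.
G consumed = (1/1) × 3.294 = 3.294 mol
G remaining = 5.490 − 3.294 = 2.196 mol
mass = 2.196 × 57.30 = 125.8 g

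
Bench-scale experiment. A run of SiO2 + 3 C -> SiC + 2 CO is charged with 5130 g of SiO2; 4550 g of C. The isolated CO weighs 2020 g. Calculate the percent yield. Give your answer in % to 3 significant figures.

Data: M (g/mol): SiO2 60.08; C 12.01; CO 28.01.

42.2 %

n(SiO2) = 5130 / 60.08 = 85.39 mol
n(C) = 4550 / 12.01 = 378.9 mol
n/ν for SiO2 = 85.39/1 = 85.39
n/ν for C = 378.9/3 = 126.3
Smallest n/ν is SiO2 → limiting reagent.
theoretical n(CO) = (2/1) × 85.39 = 170.8 mol → 4784 g
% yield = 2020 / 4784 × 100 = 42.22 %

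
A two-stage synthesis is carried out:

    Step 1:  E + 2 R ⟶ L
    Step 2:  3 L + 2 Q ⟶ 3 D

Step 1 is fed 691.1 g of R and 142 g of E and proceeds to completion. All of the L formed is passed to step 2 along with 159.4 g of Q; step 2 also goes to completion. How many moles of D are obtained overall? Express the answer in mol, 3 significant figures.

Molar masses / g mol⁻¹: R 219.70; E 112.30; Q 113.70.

1.26 mol

Step 1:
n(R) = 691.1 / 219.70 = 3.146 mol
n(E) = 142.0 / 112.30 = 1.264 mol
n/ν for R = 3.146/2 = 1.573
n/ν for E = 1.264/1 = 1.264
Smallest n/ν is E → limiting reagent.
n(L) produced = (1/1) × 1.264 = 1.264 mol
Step 2:
n(L) available = 1.264 mol
n(Q) = 159.4 / 113.70 = 1.402 mol
n/ν for L = 1.264/3 = 0.4213
n/ν for Q = 1.402/2 = 0.7010
Smallest n/ν is L → limiting reagent.
n(D) = (3/3) × 1.264 = 1.264 mol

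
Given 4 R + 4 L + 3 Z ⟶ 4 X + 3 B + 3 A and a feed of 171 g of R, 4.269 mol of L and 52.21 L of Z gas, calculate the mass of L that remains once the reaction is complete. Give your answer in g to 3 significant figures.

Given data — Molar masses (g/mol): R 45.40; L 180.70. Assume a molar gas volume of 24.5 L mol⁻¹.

n(R) = 171.0 / 45.40 = 3.767 mol
n(L) = 4.269 mol
n(Z) = 52.21 / 24.5 = 2.131 mol
n/ν for R = 3.767/4 = 0.9418
n/ν for L = 4.269/4 = 1.067
n/ν for Z = 2.131/3 = 0.7103
Smallest n/ν is Z → limiting reagent.
L consumed = (4/3) × 2.131 = 2.841 mol
L remaining = 4.269 − 2.841 = 1.428 mol
mass = 1.428 × 180.70 = 258.0 g

258 g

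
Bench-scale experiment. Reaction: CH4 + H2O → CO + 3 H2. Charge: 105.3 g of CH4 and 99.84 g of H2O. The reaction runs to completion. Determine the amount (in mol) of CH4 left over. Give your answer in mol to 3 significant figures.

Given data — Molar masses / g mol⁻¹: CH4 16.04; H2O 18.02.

1.02 mol

n(CH4) = 105.3 / 16.04 = 6.565 mol
n(H2O) = 99.84 / 18.02 = 5.541 mol
n/ν for CH4 = 6.565/1 = 6.565
n/ν for H2O = 5.541/1 = 5.541
Smallest n/ν is H2O → limiting reagent.
CH4 consumed = (1/1) × 5.541 = 5.541 mol
CH4 remaining = 6.565 − 5.541 = 1.024 mol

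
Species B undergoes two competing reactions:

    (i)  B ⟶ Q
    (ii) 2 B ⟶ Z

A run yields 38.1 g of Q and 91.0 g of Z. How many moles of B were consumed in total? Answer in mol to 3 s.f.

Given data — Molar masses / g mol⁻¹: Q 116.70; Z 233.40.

1.11 mol

n(Q) = 38.1 / 116.70 = 0.3265 mol
n(Z) = 91.0 / 233.40 = 0.3899 mol
n(B) via (i) = (1/1)×0.3265 = 0.3265 mol
n(B) via (ii) = (2/1)×0.3899 = 0.7798 mol
total n(B) = 0.3265 + 0.7798 = 1.106 mol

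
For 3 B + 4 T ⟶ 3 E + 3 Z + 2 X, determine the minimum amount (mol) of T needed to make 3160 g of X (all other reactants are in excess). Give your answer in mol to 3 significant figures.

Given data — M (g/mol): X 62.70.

n(X) = 3160 / 62.70 = 50.40 mol
n(T) = (4/2) × 50.40 = 100.8 mol

101 mol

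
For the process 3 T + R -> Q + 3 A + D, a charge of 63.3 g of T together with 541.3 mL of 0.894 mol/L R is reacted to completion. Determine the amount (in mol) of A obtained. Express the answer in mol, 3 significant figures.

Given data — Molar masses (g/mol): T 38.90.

n(T) = 63.30 / 38.90 = 1.627 mol
n(R) = 0.894 × 541.3/1000 = 0.4839 mol
n/ν for T = 1.627/3 = 0.5423
n/ν for R = 0.4839/1 = 0.4839
Smallest n/ν is R → limiting reagent.
n(A) = (3/1) × 0.4839 = 1.452 mol

1.45 mol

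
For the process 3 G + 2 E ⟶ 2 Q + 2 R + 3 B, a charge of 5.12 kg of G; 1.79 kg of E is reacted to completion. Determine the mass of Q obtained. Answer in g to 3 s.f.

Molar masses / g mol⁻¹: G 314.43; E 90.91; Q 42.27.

n(G) = 5.120×1000 / 314.43 = 16.28 mol
n(E) = 1.790×1000 / 90.91 = 19.69 mol
n/ν for G = 16.28/3 = 5.427
n/ν for E = 19.69/2 = 9.845
Smallest n/ν is G → limiting reagent.
n(Q) = (2/3) × 16.28 = 10.85 mol
mass = 10.85 × 42.27 = 458.6 g

459 g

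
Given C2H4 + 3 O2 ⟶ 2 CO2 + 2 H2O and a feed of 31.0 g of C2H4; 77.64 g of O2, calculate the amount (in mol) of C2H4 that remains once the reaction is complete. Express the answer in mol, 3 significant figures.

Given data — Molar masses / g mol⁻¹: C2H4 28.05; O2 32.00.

0.296 mol

n(C2H4) = 31.00 / 28.05 = 1.105 mol
n(O2) = 77.64 / 32.00 = 2.426 mol
n/ν → C2H4: 1.105, O2: 0.8087; O2 is limiting.
C2H4 consumed = (1/3) × 2.426 = 0.8087 mol
C2H4 remaining = 1.105 − 0.8087 = 0.2963 mol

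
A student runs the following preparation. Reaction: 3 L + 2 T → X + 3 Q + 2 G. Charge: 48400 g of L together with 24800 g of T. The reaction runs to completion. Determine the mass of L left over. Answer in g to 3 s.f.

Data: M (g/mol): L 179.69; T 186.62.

n(L) = 48400 / 179.69 = 269.4 mol
n(T) = 24800 / 186.62 = 132.9 mol
n/ν for L = 269.4/3 = 89.80
n/ν for T = 132.9/2 = 66.45
Smallest n/ν is T → limiting reagent.
L consumed = (3/2) × 132.9 = 199.4 mol
L remaining = 269.4 − 199.4 = 70.00 mol
mass = 70.00 × 179.69 = 12580 g

12600 g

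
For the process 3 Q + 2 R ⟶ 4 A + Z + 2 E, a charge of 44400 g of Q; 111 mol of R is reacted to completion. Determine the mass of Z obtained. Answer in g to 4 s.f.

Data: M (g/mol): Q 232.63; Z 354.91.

19700 g

n(Q) = 44400 / 232.63 = 190.9 mol
n(R) = 111.0 mol
n/ν → Q: 63.63, R: 55.50; R is limiting.
n(Z) = (1/2) × 111.0 = 55.50 mol
mass = 55.50 × 354.91 = 19700 g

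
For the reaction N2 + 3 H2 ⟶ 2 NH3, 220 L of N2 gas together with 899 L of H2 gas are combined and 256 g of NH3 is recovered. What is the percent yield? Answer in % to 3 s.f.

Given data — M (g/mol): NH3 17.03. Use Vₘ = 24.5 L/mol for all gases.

n(N2) = 220.0 / 24.5 = 8.980 mol
n(H2) = 899.0 / 24.5 = 36.69 mol
n/ν for N2 = 8.980/1 = 8.980
n/ν for H2 = 36.69/3 = 12.23
Smallest n/ν is N2 → limiting reagent.
theoretical n(NH3) = (2/1) × 8.980 = 17.96 mol → 305.9 g
% yield = 256 / 305.9 × 100 = 83.69 %

83.7 %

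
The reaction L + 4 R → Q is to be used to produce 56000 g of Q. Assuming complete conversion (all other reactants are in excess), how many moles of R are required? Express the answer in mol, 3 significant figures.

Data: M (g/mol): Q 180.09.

n(Q) = 56000 / 180.09 = 311.0 mol
n(R) = (4/1) × 311.0 = 1244 mol

1240 mol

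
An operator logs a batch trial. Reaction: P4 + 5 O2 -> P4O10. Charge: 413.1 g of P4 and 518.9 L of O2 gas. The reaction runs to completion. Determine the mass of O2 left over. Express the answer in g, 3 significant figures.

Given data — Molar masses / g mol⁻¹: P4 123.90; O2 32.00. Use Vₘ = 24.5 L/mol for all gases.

n(P4) = 413.1 / 123.90 = 3.334 mol
n(O2) = 518.9 / 24.5 = 21.18 mol
n/ν for P4 = 3.334/1 = 3.334
n/ν for O2 = 21.18/5 = 4.236
Smallest n/ν is P4 → limiting reagent.
O2 consumed = (5/1) × 3.334 = 16.67 mol
O2 remaining = 21.18 − 16.67 = 4.510 mol
mass = 4.510 × 32.00 = 144.3 g

144 g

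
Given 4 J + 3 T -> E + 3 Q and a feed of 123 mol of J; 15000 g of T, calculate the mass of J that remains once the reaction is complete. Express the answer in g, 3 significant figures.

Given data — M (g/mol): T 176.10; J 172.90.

1630 g

n(J) = 123.0 mol
n(T) = 15000 / 176.10 = 85.18 mol
n/ν → J: 30.75, T: 28.39; T is limiting.
J consumed = (4/3) × 85.18 = 113.6 mol
J remaining = 123.0 − 113.6 = 9.400 mol
mass = 9.400 × 172.90 = 1625 g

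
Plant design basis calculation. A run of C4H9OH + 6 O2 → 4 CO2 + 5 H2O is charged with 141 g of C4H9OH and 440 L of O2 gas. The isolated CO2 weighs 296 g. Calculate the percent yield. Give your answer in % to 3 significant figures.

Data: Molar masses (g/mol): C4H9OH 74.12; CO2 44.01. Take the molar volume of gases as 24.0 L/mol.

n(C4H9OH) = 141.0 / 74.12 = 1.902 mol
n(O2) = 440.0 / 24.0 = 18.33 mol
n/ν → C4H9OH: 1.902, O2: 3.055; C4H9OH is limiting.
theoretical n(CO2) = (4/1) × 1.902 = 7.608 mol → 334.8 g
% yield = 296 / 334.8 × 100 = 88.41 %

88.4 %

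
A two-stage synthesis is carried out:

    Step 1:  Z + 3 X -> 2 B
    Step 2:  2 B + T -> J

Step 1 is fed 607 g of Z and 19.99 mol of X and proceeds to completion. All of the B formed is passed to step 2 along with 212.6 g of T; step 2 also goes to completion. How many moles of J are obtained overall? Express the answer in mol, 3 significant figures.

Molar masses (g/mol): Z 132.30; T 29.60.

4.59 mol

Step 1:
n(Z) = 607.0 / 132.30 = 4.588 mol
n(X) = 19.99 mol
n/ν for Z = 4.588/1 = 4.588
n/ν for X = 19.99/3 = 6.663
Smallest n/ν is Z → limiting reagent.
n(B) produced = (2/1) × 4.588 = 9.176 mol
Step 2:
n(B) available = 9.176 mol
n(T) = 212.6 / 29.60 = 7.182 mol
n/ν for B = 9.176/2 = 4.588
n/ν for T = 7.182/1 = 7.182
Smallest n/ν is B → limiting reagent.
n(J) = (1/2) × 9.176 = 4.588 mol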